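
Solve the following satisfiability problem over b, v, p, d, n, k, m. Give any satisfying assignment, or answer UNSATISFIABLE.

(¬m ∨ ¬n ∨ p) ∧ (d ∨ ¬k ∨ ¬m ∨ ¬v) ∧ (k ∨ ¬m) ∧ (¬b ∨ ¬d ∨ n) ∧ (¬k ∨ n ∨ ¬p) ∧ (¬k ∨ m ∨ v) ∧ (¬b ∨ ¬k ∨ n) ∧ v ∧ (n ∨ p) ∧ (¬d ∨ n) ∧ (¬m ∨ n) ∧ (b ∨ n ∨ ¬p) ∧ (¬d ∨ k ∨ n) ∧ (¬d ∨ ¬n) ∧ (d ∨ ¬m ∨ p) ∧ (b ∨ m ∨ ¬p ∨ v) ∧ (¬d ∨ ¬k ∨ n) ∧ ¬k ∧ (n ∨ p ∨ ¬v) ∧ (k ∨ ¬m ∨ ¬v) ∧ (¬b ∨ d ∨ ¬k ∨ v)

b: False; v: True; p: True; d: False; n: True; k: False; m: False

Unit clause (v) forces v = True.
Unit clause (¬k) forces k = False.
In (k ∨ ¬m ∨ ¬v) only ¬m is left, so m = False.
Set b = False.
Set p = True.
  then (b ∨ n ∨ ¬p) forces n = True.
  then (¬d ∨ ¬n) forces d = False.
All clauses satisfied.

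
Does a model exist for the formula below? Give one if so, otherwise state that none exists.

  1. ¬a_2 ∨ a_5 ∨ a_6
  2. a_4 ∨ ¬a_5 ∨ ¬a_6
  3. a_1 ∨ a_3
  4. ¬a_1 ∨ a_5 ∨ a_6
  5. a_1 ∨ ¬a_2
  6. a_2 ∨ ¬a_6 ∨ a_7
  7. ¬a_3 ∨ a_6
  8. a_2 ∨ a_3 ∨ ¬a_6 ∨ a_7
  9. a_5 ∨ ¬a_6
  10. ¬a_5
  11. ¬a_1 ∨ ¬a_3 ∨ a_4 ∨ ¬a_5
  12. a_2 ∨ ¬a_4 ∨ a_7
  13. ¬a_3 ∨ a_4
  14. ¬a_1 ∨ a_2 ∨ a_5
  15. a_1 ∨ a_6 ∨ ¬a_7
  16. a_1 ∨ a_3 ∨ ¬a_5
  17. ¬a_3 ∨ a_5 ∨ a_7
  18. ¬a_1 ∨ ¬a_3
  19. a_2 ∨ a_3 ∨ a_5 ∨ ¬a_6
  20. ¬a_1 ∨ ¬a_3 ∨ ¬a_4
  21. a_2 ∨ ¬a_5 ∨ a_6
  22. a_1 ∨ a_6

Case a_5 = True:
  Clause (¬a_5) is falsified — contradiction.
Case a_5 = False:
  (a_5 ∨ ¬a_6) forces a_6 = False.
  (¬a_2 ∨ a_5 ∨ a_6) forces a_2 = False.
  (¬a_1 ∨ a_5 ∨ a_6) forces a_1 = False.
  Clause (a_1 ∨ a_6) is falsified — contradiction.
Both cases fail, so the formula is unsatisfiable.

No satisfying assignment exists.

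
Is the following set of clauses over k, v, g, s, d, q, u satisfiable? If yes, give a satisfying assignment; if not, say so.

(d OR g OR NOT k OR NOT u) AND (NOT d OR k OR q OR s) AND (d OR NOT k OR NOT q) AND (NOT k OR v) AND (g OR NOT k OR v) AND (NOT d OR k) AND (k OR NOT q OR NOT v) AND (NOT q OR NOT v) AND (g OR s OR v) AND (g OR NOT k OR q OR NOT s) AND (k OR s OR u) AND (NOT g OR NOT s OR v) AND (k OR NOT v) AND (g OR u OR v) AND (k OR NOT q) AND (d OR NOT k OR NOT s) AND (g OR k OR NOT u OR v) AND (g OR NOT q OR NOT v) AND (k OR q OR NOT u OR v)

k=T, v=T, g=F, s=F, d=F, q=F, u=F

Set k = True.
  then (NOT k OR v) forces v = True.
  then (NOT q OR NOT v) forces q = False.
Set g = False.
  then (g OR NOT k OR q OR NOT s) forces s = False.
Set d = False.
  then (d OR g OR NOT k OR NOT u) forces u = False.
All clauses satisfied.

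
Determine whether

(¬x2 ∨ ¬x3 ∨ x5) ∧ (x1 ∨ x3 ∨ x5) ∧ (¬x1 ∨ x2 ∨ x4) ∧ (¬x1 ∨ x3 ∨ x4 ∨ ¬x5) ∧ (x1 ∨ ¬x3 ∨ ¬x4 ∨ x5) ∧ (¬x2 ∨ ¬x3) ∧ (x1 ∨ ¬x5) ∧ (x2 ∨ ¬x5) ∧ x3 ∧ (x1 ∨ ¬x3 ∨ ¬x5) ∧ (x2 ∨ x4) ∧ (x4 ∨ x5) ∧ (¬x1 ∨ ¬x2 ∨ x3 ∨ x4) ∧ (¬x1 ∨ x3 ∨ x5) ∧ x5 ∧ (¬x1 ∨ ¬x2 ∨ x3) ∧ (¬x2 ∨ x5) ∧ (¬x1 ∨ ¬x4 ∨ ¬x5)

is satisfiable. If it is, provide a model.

UNSATISFIABLE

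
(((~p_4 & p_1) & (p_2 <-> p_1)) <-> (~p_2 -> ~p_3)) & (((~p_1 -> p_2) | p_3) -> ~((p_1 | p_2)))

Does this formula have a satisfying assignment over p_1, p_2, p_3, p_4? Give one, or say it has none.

p_1 = False, p_2 = False, p_3 = True, p_4 = False

  ((~p_4 & p_1) & (p_2 <-> p_1)) <-> (~p_2 -> ~p_3) = True
    (~p_4 & p_1) & (p_2 <-> p_1) = False
      ~p_4 & p_1 = False
        ~p_4 = True
      p_2 <-> p_1 = True
    ~p_2 -> ~p_3 = False
      ~p_2 = True
      ~p_3 = False
  ((~p_1 -> p_2) | p_3) -> ~((p_1 | p_2)) = True
    (~p_1 -> p_2) | p_3 = True
      ~p_1 -> p_2 = False
        ~p_1 = True
    ~((p_1 | p_2)) = True
      p_1 | p_2 = False
Both conjuncts True, so the formula holds.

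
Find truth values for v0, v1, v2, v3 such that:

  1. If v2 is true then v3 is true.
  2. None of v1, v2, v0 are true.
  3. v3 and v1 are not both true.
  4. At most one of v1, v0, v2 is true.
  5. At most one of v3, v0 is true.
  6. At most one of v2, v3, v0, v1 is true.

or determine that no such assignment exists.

v0=F, v1=F, v2=F, v3=F

  (1) v2=F ⇒ v3: vacuous ✓
  (2) {v1, v2, v0}: 0 true — none ✓
  (3) v3=F, v1=F — not both ✓
  (4) {v1, v0, v2}: 0 true — at most one ✓
  (5) {v3, v0}: 0 true — at most one ✓
  (6) {v2, v3, v0, v1}: 0 true — at most one ✓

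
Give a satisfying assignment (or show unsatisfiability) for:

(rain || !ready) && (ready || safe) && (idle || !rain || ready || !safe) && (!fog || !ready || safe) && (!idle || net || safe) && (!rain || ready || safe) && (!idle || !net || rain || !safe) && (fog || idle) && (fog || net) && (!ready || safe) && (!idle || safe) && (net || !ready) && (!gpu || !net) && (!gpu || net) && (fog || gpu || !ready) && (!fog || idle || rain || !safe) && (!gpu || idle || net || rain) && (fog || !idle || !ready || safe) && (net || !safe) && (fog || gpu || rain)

Set ready = True.
  then (rain || !ready) forces rain = True.
  then (!ready || safe) forces safe = True.
  then (net || !ready) forces net = True.
  then (!gpu || !net) forces gpu = False.
  then (fog || gpu || !ready) forces fog = True.
Set idle = False.
All clauses satisfied.

ready = True, gpu = False, rain = True, net = True, fog = True, idle = False, safe = True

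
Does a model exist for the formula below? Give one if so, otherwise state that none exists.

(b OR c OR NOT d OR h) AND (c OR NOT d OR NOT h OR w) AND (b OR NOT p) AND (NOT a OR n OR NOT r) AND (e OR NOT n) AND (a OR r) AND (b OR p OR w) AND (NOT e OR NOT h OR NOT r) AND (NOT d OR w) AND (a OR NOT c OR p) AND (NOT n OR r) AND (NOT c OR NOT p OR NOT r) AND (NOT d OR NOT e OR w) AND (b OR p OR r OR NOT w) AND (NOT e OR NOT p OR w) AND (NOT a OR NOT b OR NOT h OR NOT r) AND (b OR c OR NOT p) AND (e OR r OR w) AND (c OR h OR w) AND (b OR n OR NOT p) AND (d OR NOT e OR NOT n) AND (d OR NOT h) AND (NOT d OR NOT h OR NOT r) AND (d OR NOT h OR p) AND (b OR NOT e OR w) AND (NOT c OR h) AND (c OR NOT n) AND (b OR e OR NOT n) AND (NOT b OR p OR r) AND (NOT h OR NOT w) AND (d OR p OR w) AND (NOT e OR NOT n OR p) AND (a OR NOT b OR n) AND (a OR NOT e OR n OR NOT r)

Set b = True.
Try c = True:
  (NOT c OR h) forces h = True.
  (d OR NOT h) forces d = True.
  (NOT d OR w) forces w = True.
  clause (NOT h OR NOT w) is falsified — backtrack.
So c = False.
  then (c OR NOT n) forces n = False.
  then (a OR NOT b OR n) forces a = True.
  then (NOT a OR n OR NOT r) forces r = False.
  then (NOT b OR p OR r) forces p = True.
Set w = True.
  then (NOT h OR NOT w) forces h = False.
Set e = False.
Set d = True.
All clauses satisfied.

b = True; c = False; a = True; w = True; e = False; r = False; p = True; n = False; d = True; h = False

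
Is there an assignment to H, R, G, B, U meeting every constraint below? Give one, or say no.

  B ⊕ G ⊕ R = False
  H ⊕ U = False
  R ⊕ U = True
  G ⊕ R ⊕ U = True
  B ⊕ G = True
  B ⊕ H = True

H = False, R = True, G = False, B = True, U = False

B ⊕ G ⊕ R = T ⊕ F ⊕ T = False ✓
H ⊕ U = F ⊕ F = False ✓
R ⊕ U = T ⊕ F = True ✓
G ⊕ R ⊕ U = F ⊕ T ⊕ F = True ✓
B ⊕ G = T ⊕ F = True ✓
B ⊕ H = T ⊕ F = True ✓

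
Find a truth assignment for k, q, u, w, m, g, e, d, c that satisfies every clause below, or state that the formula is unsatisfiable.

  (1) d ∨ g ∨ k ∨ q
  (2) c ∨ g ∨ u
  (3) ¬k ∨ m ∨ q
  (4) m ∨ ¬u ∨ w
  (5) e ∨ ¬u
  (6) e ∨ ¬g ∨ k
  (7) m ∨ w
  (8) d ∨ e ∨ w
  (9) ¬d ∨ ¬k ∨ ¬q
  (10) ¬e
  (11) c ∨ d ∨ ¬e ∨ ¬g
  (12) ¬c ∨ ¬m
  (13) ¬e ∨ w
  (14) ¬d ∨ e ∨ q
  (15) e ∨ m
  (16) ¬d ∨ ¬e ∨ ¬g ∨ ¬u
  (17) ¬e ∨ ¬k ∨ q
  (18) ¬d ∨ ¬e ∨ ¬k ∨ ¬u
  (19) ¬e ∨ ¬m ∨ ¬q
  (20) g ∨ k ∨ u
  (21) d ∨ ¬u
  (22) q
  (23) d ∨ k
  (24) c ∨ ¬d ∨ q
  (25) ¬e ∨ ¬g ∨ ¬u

Unit clause (¬e) forces e = False.
In (e ∨ m) only m is left, so m = True.
Unit clause (q) forces q = True.
In (e ∨ ¬u) only ¬u is left, so u = False.
In (¬c ∨ ¬m) only ¬c is left, so c = False.
In (c ∨ g ∨ u) only g is left, so g = True.
In (e ∨ ¬g ∨ k) only k is left, so k = True.
In (¬d ∨ ¬k ∨ ¬q) only ¬d is left, so d = False.
In (d ∨ e ∨ w) only w is left, so w = True.
All clauses satisfied.

k: True, q: True, u: False, w: True, m: True, g: True, e: False, d: False, c: False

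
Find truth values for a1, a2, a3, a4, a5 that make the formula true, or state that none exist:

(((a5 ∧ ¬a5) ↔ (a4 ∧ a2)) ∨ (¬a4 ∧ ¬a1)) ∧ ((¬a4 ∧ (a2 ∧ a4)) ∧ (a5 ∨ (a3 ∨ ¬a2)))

Case a4 = True: the conjunct ¬a4 is False.
Case a4 = False: the conjunct a4 is False.
Both cases fail — unsatisfiable.

UNSATISFIABLE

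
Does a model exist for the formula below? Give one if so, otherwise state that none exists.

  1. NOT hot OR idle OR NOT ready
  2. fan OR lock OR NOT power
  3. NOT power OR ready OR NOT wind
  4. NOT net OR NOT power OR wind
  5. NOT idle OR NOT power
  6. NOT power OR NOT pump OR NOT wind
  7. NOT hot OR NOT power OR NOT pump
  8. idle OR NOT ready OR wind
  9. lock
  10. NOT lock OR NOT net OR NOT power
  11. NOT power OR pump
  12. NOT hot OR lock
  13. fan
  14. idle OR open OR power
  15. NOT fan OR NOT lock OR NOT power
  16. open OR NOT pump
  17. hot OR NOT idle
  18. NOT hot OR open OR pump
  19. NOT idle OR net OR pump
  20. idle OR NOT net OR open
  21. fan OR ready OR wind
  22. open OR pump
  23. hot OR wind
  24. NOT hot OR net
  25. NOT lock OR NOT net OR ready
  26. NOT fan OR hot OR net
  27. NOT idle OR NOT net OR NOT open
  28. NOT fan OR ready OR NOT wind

open = True; hot = False; idle = False; net = True; ready = True; power = False; lock = True; fan = True; pump = True; wind = True

Unit clause (lock) forces lock = True.
Unit clause (fan) forces fan = True.
In (NOT fan OR NOT lock OR NOT power) only NOT power is left, so power = False.
Try open = False:
  (idle OR open OR power) forces idle = True.
  (open OR NOT pump) forces pump = False.
  clause (open OR pump) is falsified — backtrack.
So open = True.
Try hot = True:
  (NOT hot OR net) forces net = True.
  (NOT lock OR NOT net OR ready) forces ready = True.
  (NOT hot OR idle OR NOT ready) forces idle = True.
  clause (NOT idle OR NOT net OR NOT open) is falsified — backtrack.
So hot = False.
  then (hot OR NOT idle) forces idle = False.
  then (hot OR wind) forces wind = True.
  then (NOT fan OR hot OR net) forces net = True.
  then (NOT fan OR ready OR NOT wind) forces ready = True.
Set pump = True.
All clauses satisfied.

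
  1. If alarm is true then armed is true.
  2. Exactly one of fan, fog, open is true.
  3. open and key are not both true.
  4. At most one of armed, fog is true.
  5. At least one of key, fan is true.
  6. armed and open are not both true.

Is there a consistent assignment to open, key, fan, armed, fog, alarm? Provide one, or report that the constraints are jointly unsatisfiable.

open = False, key = False, fan = True, armed = True, fog = False, alarm = True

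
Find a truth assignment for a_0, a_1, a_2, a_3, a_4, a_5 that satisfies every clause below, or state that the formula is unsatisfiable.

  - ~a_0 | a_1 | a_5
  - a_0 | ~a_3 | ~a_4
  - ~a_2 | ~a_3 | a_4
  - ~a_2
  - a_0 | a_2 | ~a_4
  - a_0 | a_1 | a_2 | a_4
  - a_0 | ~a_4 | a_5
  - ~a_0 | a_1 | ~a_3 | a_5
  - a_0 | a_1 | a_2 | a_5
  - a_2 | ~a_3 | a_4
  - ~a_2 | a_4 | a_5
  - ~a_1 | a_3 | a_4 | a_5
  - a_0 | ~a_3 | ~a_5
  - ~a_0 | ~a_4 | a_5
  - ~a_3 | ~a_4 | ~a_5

a_0 = False, a_1 = True, a_2 = False, a_3 = False, a_4 = False, a_5 = True

Unit clause (~a_2) forces a_2 = False.
Set a_0 = False.
  then (a_0 | a_2 | ~a_4) forces a_4 = False.
  then (a_0 | a_1 | a_2 | a_4) forces a_1 = True.
  then (a_2 | ~a_3 | a_4) forces a_3 = False.
  then (~a_1 | a_3 | a_4 | a_5) forces a_5 = True.
All clauses satisfied.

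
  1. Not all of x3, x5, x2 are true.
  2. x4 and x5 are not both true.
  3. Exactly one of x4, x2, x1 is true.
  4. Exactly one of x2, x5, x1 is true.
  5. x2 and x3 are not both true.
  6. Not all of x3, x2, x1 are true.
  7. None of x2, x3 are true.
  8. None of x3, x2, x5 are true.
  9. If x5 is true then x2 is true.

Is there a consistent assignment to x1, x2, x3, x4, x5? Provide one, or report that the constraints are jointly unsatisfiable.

x1 = True; x2 = False; x3 = False; x4 = False; x5 = False

  (1) {x3, x5, x2}: 0/3 true — not all ✓
  (2) x4=F, x5=F — not both ✓
  (3) {x4, x2, x1}: 1 true — exactly one ✓
  (4) {x2, x5, x1}: 1 true — exactly one ✓
  (5) x2=F, x3=F — not both ✓
  (6) {x3, x2, x1}: 1/3 true — not all ✓
  (7) {x2, x3}: 0 true — none ✓
  (8) {x3, x2, x5}: 0 true — none ✓
  (9) x5=F ⇒ x2: vacuous ✓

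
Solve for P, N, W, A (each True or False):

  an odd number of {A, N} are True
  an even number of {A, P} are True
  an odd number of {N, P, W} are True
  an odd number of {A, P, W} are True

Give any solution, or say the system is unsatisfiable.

Adding constraints 1, 3, 4 mod 2: every variable appears an even number of times on the left, so the left side is 0.
But the right sides sum to 1 (mod 2). 0 ≠ 1 — the system is inconsistent.

The formula is unsatisfiable.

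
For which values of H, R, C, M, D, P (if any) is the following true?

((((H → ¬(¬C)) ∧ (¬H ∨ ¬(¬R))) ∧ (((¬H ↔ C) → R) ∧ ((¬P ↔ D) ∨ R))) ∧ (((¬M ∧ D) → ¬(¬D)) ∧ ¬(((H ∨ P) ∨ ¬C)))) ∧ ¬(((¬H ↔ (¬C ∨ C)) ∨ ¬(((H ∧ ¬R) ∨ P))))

Unsatisfiable — no assignment works.

Case H = True: the conjunct ¬(((H ∨ P) ∨ ¬C)) becomes ¬((True ∨ ¬C)) = False.
Case H = False: the formula simplifies to (((C → R) ∧ ((¬P ↔ D) ∨ R)) ∧ (((¬M ∧ D) → ¬(¬D)) ∧ ¬((P ∨ ¬C)))) ∧ ¬(((¬C ∨ C) ∨ ¬P)).
  C = True: the conjunct ¬(((¬C ∨ C) ∨ ¬P)) becomes ¬((True ∨ ¬P)) = False.
  C = False: the conjunct ¬((P ∨ ¬C)) becomes ¬((P ∨ True)) = False.
Both cases fail — unsatisfiable.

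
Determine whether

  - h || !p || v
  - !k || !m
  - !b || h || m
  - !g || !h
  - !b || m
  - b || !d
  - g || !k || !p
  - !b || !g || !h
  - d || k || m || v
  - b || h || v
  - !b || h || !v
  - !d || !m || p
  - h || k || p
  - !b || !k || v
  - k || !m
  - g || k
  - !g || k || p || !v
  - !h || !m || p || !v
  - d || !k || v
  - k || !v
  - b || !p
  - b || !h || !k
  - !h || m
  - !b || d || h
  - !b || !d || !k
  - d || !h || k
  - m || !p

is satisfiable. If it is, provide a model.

p = False, m = False, d = False, h = False, v = True, b = False, g = False, k = True

Try p = True:
  (b || !p) forces b = True.
  (!b || m) forces m = True.
  (!k || !m) forces k = False.
  clause (k || !m) is falsified — backtrack.
So p = False.
Set m = False.
  then (!b || m) forces b = False.
  then (b || !d) forces d = False.
  then (!h || m) forces h = False.
  then (b || h || v) forces v = True.
  then (h || k || p) forces k = True.
Set g = False.
All clauses satisfied.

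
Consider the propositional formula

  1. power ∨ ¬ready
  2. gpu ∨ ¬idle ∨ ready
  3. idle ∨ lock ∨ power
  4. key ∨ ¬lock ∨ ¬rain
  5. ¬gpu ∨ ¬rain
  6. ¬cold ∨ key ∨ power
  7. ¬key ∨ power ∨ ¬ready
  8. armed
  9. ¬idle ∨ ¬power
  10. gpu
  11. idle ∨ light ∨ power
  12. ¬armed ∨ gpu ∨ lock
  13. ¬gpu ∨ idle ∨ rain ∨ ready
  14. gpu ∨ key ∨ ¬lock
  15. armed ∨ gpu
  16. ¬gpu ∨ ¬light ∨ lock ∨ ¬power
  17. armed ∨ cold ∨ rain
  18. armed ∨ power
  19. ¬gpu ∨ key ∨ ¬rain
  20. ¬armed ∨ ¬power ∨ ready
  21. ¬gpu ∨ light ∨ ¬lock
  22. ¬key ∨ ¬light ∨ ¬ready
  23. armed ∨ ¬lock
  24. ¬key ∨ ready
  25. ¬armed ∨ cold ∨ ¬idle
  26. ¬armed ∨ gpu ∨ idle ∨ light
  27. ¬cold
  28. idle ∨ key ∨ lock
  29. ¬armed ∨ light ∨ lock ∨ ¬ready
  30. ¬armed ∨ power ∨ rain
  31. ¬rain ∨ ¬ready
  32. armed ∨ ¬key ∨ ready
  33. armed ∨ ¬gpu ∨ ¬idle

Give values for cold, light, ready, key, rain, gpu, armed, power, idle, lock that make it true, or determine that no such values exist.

Unit clause (armed) forces armed = True.
Unit clause (gpu) forces gpu = True.
Unit clause (¬cold) forces cold = False.
In (¬gpu ∨ ¬rain) only ¬rain is left, so rain = False.
In (¬armed ∨ cold ∨ ¬idle) only ¬idle is left, so idle = False.
In (¬armed ∨ power ∨ rain) only power is left, so power = True.
In (¬gpu ∨ idle ∨ rain ∨ ready) only ready is left, so ready = True.
Try light = False:
  (¬gpu ∨ light ∨ ¬lock) forces lock = False.
  clause (¬armed ∨ light ∨ lock ∨ ¬ready) is falsified — backtrack.
So light = True.
  then (¬gpu ∨ ¬light ∨ lock ∨ ¬power) forces lock = True.
  then (¬key ∨ ¬light ∨ ¬ready) forces key = False.
All clauses satisfied.

cold=F, light=T, ready=T, key=F, rain=F, gpu=T, armed=T, power=T, idle=F, lock=T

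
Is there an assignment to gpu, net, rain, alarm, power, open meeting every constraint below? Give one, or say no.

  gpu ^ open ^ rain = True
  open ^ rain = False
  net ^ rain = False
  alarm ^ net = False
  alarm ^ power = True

gpu=T, net=F, rain=F, alarm=F, power=T, open=F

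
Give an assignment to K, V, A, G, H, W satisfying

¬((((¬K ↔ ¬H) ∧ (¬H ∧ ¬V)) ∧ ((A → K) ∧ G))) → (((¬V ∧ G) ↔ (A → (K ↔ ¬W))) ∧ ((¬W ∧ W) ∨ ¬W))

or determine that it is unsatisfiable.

K=F, V=F, A=T, G=F, H=F, W=F

  ¬((((¬K ↔ ¬H) ∧ (¬H ∧ ¬V)) ∧ ((A → K) ∧ G))) → (((¬V ∧ G) ↔ (A → (K ↔ ¬W))) ∧ ((¬W ∧ W) ∨ ¬W)) = True
    ¬((((¬K ↔ ¬H) ∧ (¬H ∧ ¬V)) ∧ ((A → K) ∧ G))) = True
      ((¬K ↔ ¬H) ∧ (¬H ∧ ¬V)) ∧ ((A → K) ∧ G) = False
        (¬K ↔ ¬H) ∧ (¬H ∧ ¬V) = True
          ¬K ↔ ¬H = True
            ¬K = True
            ¬H = True
          ¬H ∧ ¬V = True
            ¬H = True
            ¬V = True
        (A → K) ∧ G = False
          A → K = False
    ((¬V ∧ G) ↔ (A → (K ↔ ¬W))) ∧ ((¬W ∧ W) ∨ ¬W) = True
      (¬V ∧ G) ↔ (A → (K ↔ ¬W)) = True
        ¬V ∧ G = False
          ¬V = True
        A → (K ↔ ¬W) = False
          K ↔ ¬W = False
            ¬W = True
      (¬W ∧ W) ∨ ¬W = True
        ¬W ∧ W = False
          ¬W = True
        ¬W = True
The formula evaluates to True.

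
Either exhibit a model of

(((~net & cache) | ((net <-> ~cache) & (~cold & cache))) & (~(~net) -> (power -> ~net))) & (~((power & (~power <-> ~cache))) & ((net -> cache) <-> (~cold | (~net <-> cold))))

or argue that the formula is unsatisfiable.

net: False, cache: True, cold: False, power: False

  ((~net & cache) | ((net <-> ~cache) & (~cold & cache))) & (~(~net) -> (power -> ~net)) = True
    (~net & cache) | ((net <-> ~cache) & (~cold & cache)) = True
      ~net & cache = True
        ~net = True
      (net <-> ~cache) & (~cold & cache) = True
        net <-> ~cache = True
          ~cache = False
        ~cold & cache = True
          ~cold = True
    ~(~net) -> (power -> ~net) = True
      ~(~net) = False
        ~net = True
      power -> ~net = True
        ~net = True
  ~((power & (~power <-> ~cache))) & ((net -> cache) <-> (~cold | (~net <-> cold))) = True
    ~((power & (~power <-> ~cache))) = True
      power & (~power <-> ~cache) = False
        ~power <-> ~cache = False
          ~power = True
          ~cache = False
    (net -> cache) <-> (~cold | (~net <-> cold)) = True
      net -> cache = True
      ~cold | (~net <-> cold) = True
        ~cold = True
        ~net <-> cold = False
          ~net = True
Both conjuncts True, so the formula holds.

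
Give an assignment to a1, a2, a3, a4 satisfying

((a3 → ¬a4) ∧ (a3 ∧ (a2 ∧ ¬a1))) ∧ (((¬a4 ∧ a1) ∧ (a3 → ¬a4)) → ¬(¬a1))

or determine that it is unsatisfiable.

a1 = False; a2 = True; a3 = True; a4 = False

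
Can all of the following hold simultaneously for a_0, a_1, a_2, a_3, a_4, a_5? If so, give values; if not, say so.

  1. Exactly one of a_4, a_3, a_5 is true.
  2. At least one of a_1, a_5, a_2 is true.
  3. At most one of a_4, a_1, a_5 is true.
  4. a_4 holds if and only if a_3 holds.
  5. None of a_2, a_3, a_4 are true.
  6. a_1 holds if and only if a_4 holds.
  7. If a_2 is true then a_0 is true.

a_0: False; a_1: False; a_2: False; a_3: False; a_4: False; a_5: True

  (1) {a_4, a_3, a_5}: 1 true — exactly one ✓
  (2) {a_1, a_5, a_2}: 1 true — at least one ✓
  (3) {a_4, a_1, a_5}: 1 true — at most one ✓
  (4) a_4=F, a_3=F — same ✓
  (5) {a_2, a_3, a_4}: 0 true — none ✓
  (6) a_1=F, a_4=F — same ✓
  (7) a_2=F ⇒ a_0: vacuous ✓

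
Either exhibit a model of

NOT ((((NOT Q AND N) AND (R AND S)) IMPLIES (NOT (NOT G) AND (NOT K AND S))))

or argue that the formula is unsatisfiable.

N=T, Q=F, R=T, S=T, K=F, G=F

  NOT ((((NOT Q AND N) AND (R AND S)) IMPLIES (NOT (NOT G) AND (NOT K AND S)))) = True
    ((NOT Q AND N) AND (R AND S)) IMPLIES (NOT (NOT G) AND (NOT K AND S)) = False
      (NOT Q AND N) AND (R AND S) = True
        NOT Q AND N = True
          NOT Q = True
        R AND S = True
      NOT (NOT G) AND (NOT K AND S) = False
        NOT (NOT G) = False
          NOT G = True
        NOT K AND S = True
          NOT K = True
The formula evaluates to True.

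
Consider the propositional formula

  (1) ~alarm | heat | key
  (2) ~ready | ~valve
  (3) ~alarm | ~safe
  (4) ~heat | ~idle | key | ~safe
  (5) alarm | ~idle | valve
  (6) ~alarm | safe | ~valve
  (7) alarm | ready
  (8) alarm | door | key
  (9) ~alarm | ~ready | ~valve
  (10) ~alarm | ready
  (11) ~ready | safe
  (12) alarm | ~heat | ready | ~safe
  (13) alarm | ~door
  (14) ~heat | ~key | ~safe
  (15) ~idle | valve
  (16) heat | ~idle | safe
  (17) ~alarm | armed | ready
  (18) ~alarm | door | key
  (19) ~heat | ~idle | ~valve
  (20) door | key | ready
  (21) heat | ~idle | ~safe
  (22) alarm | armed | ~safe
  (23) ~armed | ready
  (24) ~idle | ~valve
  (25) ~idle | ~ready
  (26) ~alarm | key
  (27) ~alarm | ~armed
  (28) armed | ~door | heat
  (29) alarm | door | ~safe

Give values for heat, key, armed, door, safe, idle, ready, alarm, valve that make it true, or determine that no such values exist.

Case ready = True:
  (~ready | ~valve) forces valve = False.
  (~ready | safe) forces safe = True.
  (~alarm | ~safe) forces alarm = False.
  (alarm | ~idle | valve) forces idle = False.
  (alarm | ~door) forces door = False.
  Clause (alarm | door | ~safe) is falsified — contradiction.
Case ready = False:
  (alarm | ready) forces alarm = True.
  Clause (~alarm | ready) is falsified — contradiction.
Both cases fail, so the formula is unsatisfiable.

The formula is unsatisfiable.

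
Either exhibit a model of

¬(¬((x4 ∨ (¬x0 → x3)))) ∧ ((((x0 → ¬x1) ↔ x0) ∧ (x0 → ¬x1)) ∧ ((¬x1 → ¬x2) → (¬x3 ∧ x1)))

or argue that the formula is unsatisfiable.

x0=T; x1=F; x2=T; x3=T; x4=T

  ¬(¬((x4 ∨ (¬x0 → x3)))) = True
    ¬((x4 ∨ (¬x0 → x3))) = False
      x4 ∨ (¬x0 → x3) = True
        ¬x0 → x3 = True
          ¬x0 = False
  (((x0 → ¬x1) ↔ x0) ∧ (x0 → ¬x1)) ∧ ((¬x1 → ¬x2) → (¬x3 ∧ x1)) = True
    ((x0 → ¬x1) ↔ x0) ∧ (x0 → ¬x1) = True
      (x0 → ¬x1) ↔ x0 = True
        x0 → ¬x1 = True
          ¬x1 = True
      x0 → ¬x1 = True
        ¬x1 = True
    (¬x1 → ¬x2) → (¬x3 ∧ x1) = True
      ¬x1 → ¬x2 = False
        ¬x1 = True
        ¬x2 = False
      ¬x3 ∧ x1 = False
        ¬x3 = False
Both conjuncts True, so the formula holds.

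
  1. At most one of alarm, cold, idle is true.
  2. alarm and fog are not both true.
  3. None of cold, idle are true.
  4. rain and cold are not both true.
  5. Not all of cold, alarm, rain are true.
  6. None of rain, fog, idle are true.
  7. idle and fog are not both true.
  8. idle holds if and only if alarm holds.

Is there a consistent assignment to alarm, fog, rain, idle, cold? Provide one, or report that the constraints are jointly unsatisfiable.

alarm=F, fog=F, rain=F, idle=F, cold=F

  (1) {alarm, cold, idle}: 0 true — at most one ✓
  (2) alarm=F, fog=F — not both ✓
  (3) {cold, idle}: 0 true — none ✓
  (4) rain=F, cold=F — not both ✓
  (5) {cold, alarm, rain}: 0/3 true — not all ✓
  (6) {rain, fog, idle}: 0 true — none ✓
  (7) idle=F, fog=F — not both ✓
  (8) idle=F, alarm=F — same ✓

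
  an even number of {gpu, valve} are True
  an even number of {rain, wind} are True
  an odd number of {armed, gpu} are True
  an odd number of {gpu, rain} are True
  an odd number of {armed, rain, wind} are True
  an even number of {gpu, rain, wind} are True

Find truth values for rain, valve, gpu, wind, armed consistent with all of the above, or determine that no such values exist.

rain = True, valve = False, gpu = False, wind = True, armed = True

{gpu, valve}: 0 true → even ✓
{rain, wind}: 2 true → even ✓
{armed, gpu}: 1 true → odd ✓
{gpu, rain}: 1 true → odd ✓
{armed, rain, wind}: 3 true → odd ✓
{gpu, rain, wind}: 2 true → even ✓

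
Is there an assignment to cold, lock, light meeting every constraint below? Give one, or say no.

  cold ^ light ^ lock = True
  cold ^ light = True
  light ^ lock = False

cold = True; lock = False; light = False

cold ^ light ^ lock = T ^ F ^ F = True ✓
cold ^ light = T ^ F = True ✓
light ^ lock = F ^ F = False ✓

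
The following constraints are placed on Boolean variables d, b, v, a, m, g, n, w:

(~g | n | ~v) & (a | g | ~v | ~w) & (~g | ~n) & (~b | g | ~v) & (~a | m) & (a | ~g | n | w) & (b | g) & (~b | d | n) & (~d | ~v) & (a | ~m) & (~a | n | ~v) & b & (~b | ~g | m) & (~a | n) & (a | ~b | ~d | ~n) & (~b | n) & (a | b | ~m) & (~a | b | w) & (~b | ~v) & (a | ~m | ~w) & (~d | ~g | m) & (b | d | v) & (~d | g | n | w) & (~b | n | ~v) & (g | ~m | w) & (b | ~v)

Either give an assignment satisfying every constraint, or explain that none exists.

Unit clause (b) forces b = True.
In (~b | n) only n is left, so n = True.
In (~b | ~v) only ~v is left, so v = False.
In (~g | ~n) only ~g is left, so g = False.
Set d = True.
  then (a | ~b | ~d | ~n) forces a = True.
  then (~a | m) forces m = True.
  then (g | ~m | w) forces w = True.
All clauses satisfied.

d: True; b: True; v: False; a: True; m: True; g: False; n: True; w: True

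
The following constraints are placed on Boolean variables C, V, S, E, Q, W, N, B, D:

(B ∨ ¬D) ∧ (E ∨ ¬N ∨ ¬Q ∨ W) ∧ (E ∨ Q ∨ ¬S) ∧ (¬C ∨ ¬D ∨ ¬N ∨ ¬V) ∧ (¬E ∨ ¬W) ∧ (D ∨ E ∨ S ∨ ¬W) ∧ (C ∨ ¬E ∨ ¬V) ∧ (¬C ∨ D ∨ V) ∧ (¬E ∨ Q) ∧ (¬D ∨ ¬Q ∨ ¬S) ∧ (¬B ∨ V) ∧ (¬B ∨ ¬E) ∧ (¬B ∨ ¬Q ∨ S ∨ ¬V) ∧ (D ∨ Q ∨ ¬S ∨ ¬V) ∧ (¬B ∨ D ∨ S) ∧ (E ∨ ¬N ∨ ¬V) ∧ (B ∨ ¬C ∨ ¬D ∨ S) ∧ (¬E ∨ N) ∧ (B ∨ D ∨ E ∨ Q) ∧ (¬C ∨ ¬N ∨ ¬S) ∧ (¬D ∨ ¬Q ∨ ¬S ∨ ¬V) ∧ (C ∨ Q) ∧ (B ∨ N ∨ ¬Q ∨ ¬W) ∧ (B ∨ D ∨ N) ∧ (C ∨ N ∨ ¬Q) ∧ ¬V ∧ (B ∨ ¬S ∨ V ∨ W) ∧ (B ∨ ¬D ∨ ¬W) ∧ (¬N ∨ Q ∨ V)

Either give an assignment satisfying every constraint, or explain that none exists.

C: False, V: False, S: True, E: False, Q: True, W: True, N: True, B: False, D: False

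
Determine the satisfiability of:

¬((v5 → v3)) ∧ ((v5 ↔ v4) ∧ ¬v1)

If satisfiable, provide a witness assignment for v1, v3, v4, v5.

v1 = False, v3 = False, v4 = True, v5 = True

  ¬((v5 → v3)) = True
    v5 → v3 = False
  (v5 ↔ v4) ∧ ¬v1 = True
    v5 ↔ v4 = True
    ¬v1 = True
Both conjuncts True, so the formula holds.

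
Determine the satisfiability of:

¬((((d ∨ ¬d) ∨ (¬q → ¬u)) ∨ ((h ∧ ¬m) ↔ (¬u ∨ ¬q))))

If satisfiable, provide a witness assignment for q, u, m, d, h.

No satisfying assignment exists.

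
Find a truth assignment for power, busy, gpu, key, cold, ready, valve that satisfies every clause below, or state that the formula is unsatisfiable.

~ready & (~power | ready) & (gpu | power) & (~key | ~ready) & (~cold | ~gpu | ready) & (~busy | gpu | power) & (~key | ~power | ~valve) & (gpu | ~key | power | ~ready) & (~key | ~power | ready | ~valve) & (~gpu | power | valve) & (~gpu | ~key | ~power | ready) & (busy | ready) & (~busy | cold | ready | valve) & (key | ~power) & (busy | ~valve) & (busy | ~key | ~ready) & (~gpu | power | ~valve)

The formula is unsatisfiable.

Case ready = True:
  Clause (~ready) is falsified — contradiction.
Case ready = False:
  (~power | ready) forces power = False.
  (gpu | power) forces gpu = True.
  (~cold | ~gpu | ready) forces cold = False.
  (~gpu | power | valve) forces valve = True.
  Clause (~gpu | power | ~valve) is falsified — contradiction.
Both cases fail, so the formula is unsatisfiable.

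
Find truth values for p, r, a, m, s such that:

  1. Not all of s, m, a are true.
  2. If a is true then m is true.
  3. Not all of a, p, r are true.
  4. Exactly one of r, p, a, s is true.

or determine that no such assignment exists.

p: True, r: False, a: False, m: False, s: False

  (1) {s, m, a}: 0/3 true — not all ✓
  (2) a=F ⇒ m: vacuous ✓
  (3) {a, p, r}: 1/3 true — not all ✓
  (4) {r, p, a, s}: 1 true — exactly one ✓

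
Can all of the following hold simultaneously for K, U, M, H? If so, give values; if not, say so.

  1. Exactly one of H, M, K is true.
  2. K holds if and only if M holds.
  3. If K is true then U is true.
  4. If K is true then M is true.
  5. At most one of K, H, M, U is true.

K=F, U=F, M=F, H=T

  (1) {H, M, K}: 1 true — exactly one ✓
  (2) K=F, M=F — same ✓
  (3) K=F ⇒ U: vacuous ✓
  (4) K=F ⇒ M: vacuous ✓
  (5) {K, H, M, U}: 1 true — at most one ✓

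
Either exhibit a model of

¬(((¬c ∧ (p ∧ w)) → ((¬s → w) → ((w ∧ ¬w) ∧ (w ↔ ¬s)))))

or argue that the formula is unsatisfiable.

p=T, c=F, s=F, w=T

  ¬(((¬c ∧ (p ∧ w)) → ((¬s → w) → ((w ∧ ¬w) ∧ (w ↔ ¬s))))) = True
    (¬c ∧ (p ∧ w)) → ((¬s → w) → ((w ∧ ¬w) ∧ (w ↔ ¬s))) = False
      ¬c ∧ (p ∧ w) = True
        ¬c = True
        p ∧ w = True
      (¬s → w) → ((w ∧ ¬w) ∧ (w ↔ ¬s)) = False
        ¬s → w = True
          ¬s = True
        (w ∧ ¬w) ∧ (w ↔ ¬s) = False
          w ∧ ¬w = False
            ¬w = False
          w ↔ ¬s = True
            ¬s = True
The formula evaluates to True.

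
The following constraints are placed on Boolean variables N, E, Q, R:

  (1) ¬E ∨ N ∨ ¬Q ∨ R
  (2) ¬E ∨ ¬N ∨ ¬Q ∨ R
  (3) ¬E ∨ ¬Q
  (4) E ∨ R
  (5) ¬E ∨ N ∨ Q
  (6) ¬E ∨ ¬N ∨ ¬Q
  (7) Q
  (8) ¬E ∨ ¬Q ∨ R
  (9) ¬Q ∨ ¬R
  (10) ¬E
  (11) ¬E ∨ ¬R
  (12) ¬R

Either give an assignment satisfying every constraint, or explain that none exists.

Case E = True:
  Clause (¬E) is falsified — contradiction.
Case E = False:
  (E ∨ R) forces R = True.
  Clause (¬R) is falsified — contradiction.
Both cases fail, so the formula is unsatisfiable.

The formula is unsatisfiable.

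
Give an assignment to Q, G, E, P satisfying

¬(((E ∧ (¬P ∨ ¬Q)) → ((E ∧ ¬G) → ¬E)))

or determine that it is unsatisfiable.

Q: False, G: False, E: True, P: False

  ¬(((E ∧ (¬P ∨ ¬Q)) → ((E ∧ ¬G) → ¬E))) = True
    (E ∧ (¬P ∨ ¬Q)) → ((E ∧ ¬G) → ¬E) = False
      E ∧ (¬P ∨ ¬Q) = True
        ¬P ∨ ¬Q = True
          ¬P = True
          ¬Q = True
      (E ∧ ¬G) → ¬E = False
        E ∧ ¬G = True
          ¬G = True
        ¬E = False
The formula evaluates to True.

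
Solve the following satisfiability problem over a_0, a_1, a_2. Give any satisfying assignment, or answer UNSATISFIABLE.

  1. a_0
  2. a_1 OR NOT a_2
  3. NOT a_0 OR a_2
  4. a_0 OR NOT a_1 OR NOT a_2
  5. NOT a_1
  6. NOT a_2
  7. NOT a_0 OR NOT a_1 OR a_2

The formula is unsatisfiable.

Case a_0 = True:
  (NOT a_0 OR a_2) forces a_2 = True.
  Clause (NOT a_2) is falsified — contradiction.
Case a_0 = False:
  Clause (a_0) is falsified — contradiction.
Both cases fail, so the formula is unsatisfiable.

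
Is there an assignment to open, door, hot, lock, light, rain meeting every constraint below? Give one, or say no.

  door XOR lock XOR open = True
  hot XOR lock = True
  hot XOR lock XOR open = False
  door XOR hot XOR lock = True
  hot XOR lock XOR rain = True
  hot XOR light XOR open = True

open = True, door = False, hot = True, lock = False, light = True, rain = False

door XOR lock XOR open = F XOR F XOR T = True ✓
hot XOR lock = T XOR F = True ✓
hot XOR lock XOR open = T XOR F XOR T = False ✓
door XOR hot XOR lock = F XOR T XOR F = True ✓
hot XOR lock XOR rain = T XOR F XOR F = True ✓
hot XOR light XOR open = T XOR T XOR T = True ✓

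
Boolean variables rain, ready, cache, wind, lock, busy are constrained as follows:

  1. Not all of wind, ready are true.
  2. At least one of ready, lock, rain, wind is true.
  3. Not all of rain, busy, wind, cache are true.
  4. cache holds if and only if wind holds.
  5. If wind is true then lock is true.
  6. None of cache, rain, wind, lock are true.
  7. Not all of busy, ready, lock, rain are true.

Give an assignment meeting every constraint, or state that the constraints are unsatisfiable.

rain = False; ready = True; cache = False; wind = False; lock = False; busy = True

  (1) {wind, ready}: 1/2 true — not all ✓
  (2) {ready, lock, rain, wind}: 1 true — at least one ✓
  (3) {rain, busy, wind, cache}: 1/4 true — not all ✓
  (4) cache=F, wind=F — same ✓
  (5) wind=F ⇒ lock: vacuous ✓
  (6) {cache, rain, wind, lock}: 0 true — none ✓
  (7) {busy, ready, lock, rain}: 2/4 true — not all ✓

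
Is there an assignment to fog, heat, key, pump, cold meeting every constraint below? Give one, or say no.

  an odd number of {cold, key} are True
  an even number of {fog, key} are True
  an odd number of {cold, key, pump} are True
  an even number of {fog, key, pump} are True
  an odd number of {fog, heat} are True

fog = False, heat = True, key = False, pump = False, cold = True

{cold, key}: 1 true → odd ✓
{fog, key}: 0 true → even ✓
{cold, key, pump}: 1 true → odd ✓
{fog, key, pump}: 0 true → even ✓
{fog, heat}: 1 true → odd ✓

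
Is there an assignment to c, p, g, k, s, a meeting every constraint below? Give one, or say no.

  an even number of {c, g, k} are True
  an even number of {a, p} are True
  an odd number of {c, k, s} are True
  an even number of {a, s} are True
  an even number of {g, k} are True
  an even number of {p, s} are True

c: False, p: False, g: True, k: True, s: False, a: False

{c, g, k}: 2 true → even ✓
{a, p}: 0 true → even ✓
{c, k, s}: 1 true → odd ✓
{a, s}: 0 true → even ✓
{g, k}: 2 true → even ✓
{p, s}: 0 true → even ✓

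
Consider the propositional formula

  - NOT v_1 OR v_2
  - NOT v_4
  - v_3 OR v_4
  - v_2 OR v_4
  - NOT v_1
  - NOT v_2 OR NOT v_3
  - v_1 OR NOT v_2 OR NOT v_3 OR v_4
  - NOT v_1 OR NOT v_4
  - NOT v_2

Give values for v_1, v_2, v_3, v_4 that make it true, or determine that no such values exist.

Case v_2 = True:
  Clause (NOT v_2) is falsified — contradiction.
Case v_2 = False:
  (NOT v_1 OR v_2) forces v_1 = False.
  (NOT v_4) forces v_4 = False.
  Clause (v_2 OR v_4) is falsified — contradiction.
Both cases fail, so the formula is unsatisfiable.

Unsatisfiable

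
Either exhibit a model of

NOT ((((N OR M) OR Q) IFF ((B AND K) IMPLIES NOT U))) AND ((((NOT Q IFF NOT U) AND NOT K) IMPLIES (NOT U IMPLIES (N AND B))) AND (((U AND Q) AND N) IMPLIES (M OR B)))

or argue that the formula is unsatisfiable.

K = True, U = True, N = False, M = False, Q = True, B = True

  NOT ((((N OR M) OR Q) IFF ((B AND K) IMPLIES NOT U))) = True
    ((N OR M) OR Q) IFF ((B AND K) IMPLIES NOT U) = False
      (N OR M) OR Q = True
        N OR M = False
      (B AND K) IMPLIES NOT U = False
        B AND K = True
        NOT U = False
  (((NOT Q IFF NOT U) AND NOT K) IMPLIES (NOT U IMPLIES (N AND B))) AND (((U AND Q) AND N) IMPLIES (M OR B)) = True
    ((NOT Q IFF NOT U) AND NOT K) IMPLIES (NOT U IMPLIES (N AND B)) = True
      (NOT Q IFF NOT U) AND NOT K = False
        NOT Q IFF NOT U = True
          NOT Q = False
          NOT U = False
        NOT K = False
      NOT U IMPLIES (N AND B) = True
        NOT U = False
        N AND B = False
    ((U AND Q) AND N) IMPLIES (M OR B) = True
      (U AND Q) AND N = False
        U AND Q = True
      M OR B = True
Both conjuncts True, so the formula holds.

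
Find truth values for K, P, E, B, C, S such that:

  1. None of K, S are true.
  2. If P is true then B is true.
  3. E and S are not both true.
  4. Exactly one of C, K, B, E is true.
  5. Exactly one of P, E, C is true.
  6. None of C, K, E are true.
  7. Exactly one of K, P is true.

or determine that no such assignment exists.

K=F; P=T; E=F; B=T; C=F; S=F

  (1) {K, S}: 0 true — none ✓
  (2) P=T ⇒ B: T ✓
  (3) E=F, S=F — not both ✓
  (4) {C, K, B, E}: 1 true — exactly one ✓
  (5) {P, E, C}: 1 true — exactly one ✓
  (6) {C, K, E}: 0 true — none ✓
  (7) {K, P}: 1 true — exactly one ✓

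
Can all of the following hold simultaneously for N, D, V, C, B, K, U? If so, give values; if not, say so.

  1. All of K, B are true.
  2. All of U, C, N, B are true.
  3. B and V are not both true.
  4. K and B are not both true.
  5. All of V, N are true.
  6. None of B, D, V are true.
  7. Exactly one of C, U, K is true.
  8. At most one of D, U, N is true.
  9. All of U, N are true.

Case V = True:
  Constraint (6) is violated (V=T) — contradiction.
Case V = False:
  Constraint (5) is violated (V=F) — contradiction.
Both cases fail — unsatisfiable.

UNSATISFIABLE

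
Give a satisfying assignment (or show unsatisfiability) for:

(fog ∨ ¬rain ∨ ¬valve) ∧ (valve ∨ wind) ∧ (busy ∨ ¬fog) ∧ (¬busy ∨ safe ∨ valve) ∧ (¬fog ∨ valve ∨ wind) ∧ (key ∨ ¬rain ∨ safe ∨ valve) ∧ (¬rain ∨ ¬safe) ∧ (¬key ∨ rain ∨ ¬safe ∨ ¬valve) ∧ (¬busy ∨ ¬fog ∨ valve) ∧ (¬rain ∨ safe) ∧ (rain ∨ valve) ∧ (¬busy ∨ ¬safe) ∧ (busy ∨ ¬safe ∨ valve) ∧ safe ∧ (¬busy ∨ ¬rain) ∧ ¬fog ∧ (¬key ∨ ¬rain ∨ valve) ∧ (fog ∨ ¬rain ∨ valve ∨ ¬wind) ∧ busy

No satisfying assignment exists.

Case busy = True:
  (¬busy ∨ ¬safe) forces safe = False.
  Clause (safe) is falsified — contradiction.
Case busy = False:
  Clause (busy) is falsified — contradiction.
Both cases fail, so the formula is unsatisfiable.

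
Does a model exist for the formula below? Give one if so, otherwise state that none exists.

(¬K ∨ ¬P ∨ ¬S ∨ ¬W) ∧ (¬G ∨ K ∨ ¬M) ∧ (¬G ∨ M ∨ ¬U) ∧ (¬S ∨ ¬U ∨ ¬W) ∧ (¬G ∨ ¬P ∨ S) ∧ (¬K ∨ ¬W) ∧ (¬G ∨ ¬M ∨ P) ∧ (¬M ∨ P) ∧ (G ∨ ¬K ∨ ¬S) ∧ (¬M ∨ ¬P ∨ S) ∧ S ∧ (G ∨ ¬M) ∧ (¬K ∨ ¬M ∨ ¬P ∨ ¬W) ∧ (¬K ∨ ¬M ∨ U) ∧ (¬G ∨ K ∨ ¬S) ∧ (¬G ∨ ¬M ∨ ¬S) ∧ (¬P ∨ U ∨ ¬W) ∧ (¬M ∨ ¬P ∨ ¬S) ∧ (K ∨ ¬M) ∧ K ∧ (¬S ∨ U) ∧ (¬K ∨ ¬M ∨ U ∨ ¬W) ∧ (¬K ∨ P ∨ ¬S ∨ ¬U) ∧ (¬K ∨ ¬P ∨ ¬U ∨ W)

Unsatisfiable — no assignment works.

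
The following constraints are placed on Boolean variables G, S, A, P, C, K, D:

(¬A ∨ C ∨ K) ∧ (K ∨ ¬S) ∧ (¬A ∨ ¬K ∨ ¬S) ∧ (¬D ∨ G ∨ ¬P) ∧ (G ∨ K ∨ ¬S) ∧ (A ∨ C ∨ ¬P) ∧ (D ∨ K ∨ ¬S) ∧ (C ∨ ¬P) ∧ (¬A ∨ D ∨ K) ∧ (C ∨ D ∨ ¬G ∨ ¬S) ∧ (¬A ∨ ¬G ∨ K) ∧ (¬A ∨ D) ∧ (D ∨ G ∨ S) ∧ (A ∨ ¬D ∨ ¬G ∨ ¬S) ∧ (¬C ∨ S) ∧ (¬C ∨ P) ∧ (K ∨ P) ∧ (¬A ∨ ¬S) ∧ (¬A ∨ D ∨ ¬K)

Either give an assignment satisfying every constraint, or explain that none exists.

Set G = True.
Set S = False.
  then (¬C ∨ S) forces C = False.
  then (C ∨ ¬P) forces P = False.
  then (K ∨ P) forces K = True.
Set A = False.
Set D = False.
All clauses satisfied.

G=T; S=F; A=F; P=F; C=F; K=T; D=F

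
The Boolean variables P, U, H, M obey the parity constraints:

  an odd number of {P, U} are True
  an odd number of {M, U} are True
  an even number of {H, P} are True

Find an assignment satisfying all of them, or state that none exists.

P = False; U = True; H = False; M = False

{P, U}: 1 true → odd ✓
{M, U}: 1 true → odd ✓
{H, P}: 0 true → even ✓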